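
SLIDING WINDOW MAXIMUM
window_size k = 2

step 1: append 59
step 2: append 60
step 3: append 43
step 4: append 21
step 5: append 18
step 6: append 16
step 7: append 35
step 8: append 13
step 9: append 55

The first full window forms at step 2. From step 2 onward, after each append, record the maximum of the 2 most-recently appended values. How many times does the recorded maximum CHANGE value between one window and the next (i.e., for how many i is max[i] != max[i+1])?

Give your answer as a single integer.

step 1: append 59 -> window=[59] (not full yet)
step 2: append 60 -> window=[59, 60] -> max=60
step 3: append 43 -> window=[60, 43] -> max=60
step 4: append 21 -> window=[43, 21] -> max=43
step 5: append 18 -> window=[21, 18] -> max=21
step 6: append 16 -> window=[18, 16] -> max=18
step 7: append 35 -> window=[16, 35] -> max=35
step 8: append 13 -> window=[35, 13] -> max=35
step 9: append 55 -> window=[13, 55] -> max=55
Recorded maximums: 60 60 43 21 18 35 35 55
Changes between consecutive maximums: 5

Answer: 5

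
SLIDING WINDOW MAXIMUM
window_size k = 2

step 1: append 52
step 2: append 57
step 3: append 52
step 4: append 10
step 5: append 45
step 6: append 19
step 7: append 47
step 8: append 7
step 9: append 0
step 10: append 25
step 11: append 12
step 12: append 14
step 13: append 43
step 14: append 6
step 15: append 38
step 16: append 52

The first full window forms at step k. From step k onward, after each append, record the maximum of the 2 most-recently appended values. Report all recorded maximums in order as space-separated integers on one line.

Answer: 57 57 52 45 45 47 47 7 25 25 14 43 43 38 52

Derivation:
step 1: append 52 -> window=[52] (not full yet)
step 2: append 57 -> window=[52, 57] -> max=57
step 3: append 52 -> window=[57, 52] -> max=57
step 4: append 10 -> window=[52, 10] -> max=52
step 5: append 45 -> window=[10, 45] -> max=45
step 6: append 19 -> window=[45, 19] -> max=45
step 7: append 47 -> window=[19, 47] -> max=47
step 8: append 7 -> window=[47, 7] -> max=47
step 9: append 0 -> window=[7, 0] -> max=7
step 10: append 25 -> window=[0, 25] -> max=25
step 11: append 12 -> window=[25, 12] -> max=25
step 12: append 14 -> window=[12, 14] -> max=14
step 13: append 43 -> window=[14, 43] -> max=43
step 14: append 6 -> window=[43, 6] -> max=43
step 15: append 38 -> window=[6, 38] -> max=38
step 16: append 52 -> window=[38, 52] -> max=52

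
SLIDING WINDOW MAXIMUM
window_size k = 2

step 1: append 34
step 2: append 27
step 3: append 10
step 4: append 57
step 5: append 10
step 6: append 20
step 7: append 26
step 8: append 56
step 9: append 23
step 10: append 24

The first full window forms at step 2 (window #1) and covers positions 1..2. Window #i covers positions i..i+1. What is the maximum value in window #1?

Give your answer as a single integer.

step 1: append 34 -> window=[34] (not full yet)
step 2: append 27 -> window=[34, 27] -> max=34
Window #1 max = 34

Answer: 34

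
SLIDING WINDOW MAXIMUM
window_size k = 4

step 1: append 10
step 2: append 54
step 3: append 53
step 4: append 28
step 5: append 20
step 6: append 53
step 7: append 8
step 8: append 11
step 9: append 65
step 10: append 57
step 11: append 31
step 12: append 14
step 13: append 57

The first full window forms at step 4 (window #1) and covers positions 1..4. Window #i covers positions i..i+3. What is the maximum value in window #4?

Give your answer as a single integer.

Answer: 53

Derivation:
step 1: append 10 -> window=[10] (not full yet)
step 2: append 54 -> window=[10, 54] (not full yet)
step 3: append 53 -> window=[10, 54, 53] (not full yet)
step 4: append 28 -> window=[10, 54, 53, 28] -> max=54
step 5: append 20 -> window=[54, 53, 28, 20] -> max=54
step 6: append 53 -> window=[53, 28, 20, 53] -> max=53
step 7: append 8 -> window=[28, 20, 53, 8] -> max=53
Window #4 max = 53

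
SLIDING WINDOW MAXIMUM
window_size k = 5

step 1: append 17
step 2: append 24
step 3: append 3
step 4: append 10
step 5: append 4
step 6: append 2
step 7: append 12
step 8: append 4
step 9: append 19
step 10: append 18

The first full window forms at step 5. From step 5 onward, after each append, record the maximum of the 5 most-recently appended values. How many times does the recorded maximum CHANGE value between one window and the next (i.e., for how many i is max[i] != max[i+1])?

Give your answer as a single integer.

step 1: append 17 -> window=[17] (not full yet)
step 2: append 24 -> window=[17, 24] (not full yet)
step 3: append 3 -> window=[17, 24, 3] (not full yet)
step 4: append 10 -> window=[17, 24, 3, 10] (not full yet)
step 5: append 4 -> window=[17, 24, 3, 10, 4] -> max=24
step 6: append 2 -> window=[24, 3, 10, 4, 2] -> max=24
step 7: append 12 -> window=[3, 10, 4, 2, 12] -> max=12
step 8: append 4 -> window=[10, 4, 2, 12, 4] -> max=12
step 9: append 19 -> window=[4, 2, 12, 4, 19] -> max=19
step 10: append 18 -> window=[2, 12, 4, 19, 18] -> max=19
Recorded maximums: 24 24 12 12 19 19
Changes between consecutive maximums: 2

Answer: 2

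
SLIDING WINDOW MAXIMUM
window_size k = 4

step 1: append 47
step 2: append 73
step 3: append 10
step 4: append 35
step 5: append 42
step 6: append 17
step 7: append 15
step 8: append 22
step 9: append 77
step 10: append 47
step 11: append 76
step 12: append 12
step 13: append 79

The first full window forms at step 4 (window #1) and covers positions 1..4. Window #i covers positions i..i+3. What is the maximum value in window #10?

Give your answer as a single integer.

step 1: append 47 -> window=[47] (not full yet)
step 2: append 73 -> window=[47, 73] (not full yet)
step 3: append 10 -> window=[47, 73, 10] (not full yet)
step 4: append 35 -> window=[47, 73, 10, 35] -> max=73
step 5: append 42 -> window=[73, 10, 35, 42] -> max=73
step 6: append 17 -> window=[10, 35, 42, 17] -> max=42
step 7: append 15 -> window=[35, 42, 17, 15] -> max=42
step 8: append 22 -> window=[42, 17, 15, 22] -> max=42
step 9: append 77 -> window=[17, 15, 22, 77] -> max=77
step 10: append 47 -> window=[15, 22, 77, 47] -> max=77
step 11: append 76 -> window=[22, 77, 47, 76] -> max=77
step 12: append 12 -> window=[77, 47, 76, 12] -> max=77
step 13: append 79 -> window=[47, 76, 12, 79] -> max=79
Window #10 max = 79

Answer: 79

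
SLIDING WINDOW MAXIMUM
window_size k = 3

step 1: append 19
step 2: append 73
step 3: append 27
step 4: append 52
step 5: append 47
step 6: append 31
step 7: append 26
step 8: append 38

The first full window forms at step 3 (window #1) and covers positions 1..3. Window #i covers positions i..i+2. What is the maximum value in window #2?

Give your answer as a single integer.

step 1: append 19 -> window=[19] (not full yet)
step 2: append 73 -> window=[19, 73] (not full yet)
step 3: append 27 -> window=[19, 73, 27] -> max=73
step 4: append 52 -> window=[73, 27, 52] -> max=73
Window #2 max = 73

Answer: 73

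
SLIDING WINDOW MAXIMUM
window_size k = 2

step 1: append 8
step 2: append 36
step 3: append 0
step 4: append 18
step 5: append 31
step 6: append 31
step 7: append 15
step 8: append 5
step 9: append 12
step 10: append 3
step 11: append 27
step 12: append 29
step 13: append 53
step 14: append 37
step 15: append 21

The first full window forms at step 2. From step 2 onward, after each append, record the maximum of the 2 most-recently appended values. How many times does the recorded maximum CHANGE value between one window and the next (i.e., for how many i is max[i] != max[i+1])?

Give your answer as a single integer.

Answer: 8

Derivation:
step 1: append 8 -> window=[8] (not full yet)
step 2: append 36 -> window=[8, 36] -> max=36
step 3: append 0 -> window=[36, 0] -> max=36
step 4: append 18 -> window=[0, 18] -> max=18
step 5: append 31 -> window=[18, 31] -> max=31
step 6: append 31 -> window=[31, 31] -> max=31
step 7: append 15 -> window=[31, 15] -> max=31
step 8: append 5 -> window=[15, 5] -> max=15
step 9: append 12 -> window=[5, 12] -> max=12
step 10: append 3 -> window=[12, 3] -> max=12
step 11: append 27 -> window=[3, 27] -> max=27
step 12: append 29 -> window=[27, 29] -> max=29
step 13: append 53 -> window=[29, 53] -> max=53
step 14: append 37 -> window=[53, 37] -> max=53
step 15: append 21 -> window=[37, 21] -> max=37
Recorded maximums: 36 36 18 31 31 31 15 12 12 27 29 53 53 37
Changes between consecutive maximums: 8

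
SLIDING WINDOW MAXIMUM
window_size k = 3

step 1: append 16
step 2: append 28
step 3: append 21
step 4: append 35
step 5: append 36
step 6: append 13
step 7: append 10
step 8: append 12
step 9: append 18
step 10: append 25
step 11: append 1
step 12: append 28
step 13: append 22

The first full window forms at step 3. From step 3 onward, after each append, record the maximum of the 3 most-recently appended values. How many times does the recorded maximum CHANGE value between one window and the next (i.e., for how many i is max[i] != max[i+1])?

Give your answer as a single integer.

Answer: 6

Derivation:
step 1: append 16 -> window=[16] (not full yet)
step 2: append 28 -> window=[16, 28] (not full yet)
step 3: append 21 -> window=[16, 28, 21] -> max=28
step 4: append 35 -> window=[28, 21, 35] -> max=35
step 5: append 36 -> window=[21, 35, 36] -> max=36
step 6: append 13 -> window=[35, 36, 13] -> max=36
step 7: append 10 -> window=[36, 13, 10] -> max=36
step 8: append 12 -> window=[13, 10, 12] -> max=13
step 9: append 18 -> window=[10, 12, 18] -> max=18
step 10: append 25 -> window=[12, 18, 25] -> max=25
step 11: append 1 -> window=[18, 25, 1] -> max=25
step 12: append 28 -> window=[25, 1, 28] -> max=28
step 13: append 22 -> window=[1, 28, 22] -> max=28
Recorded maximums: 28 35 36 36 36 13 18 25 25 28 28
Changes between consecutive maximums: 6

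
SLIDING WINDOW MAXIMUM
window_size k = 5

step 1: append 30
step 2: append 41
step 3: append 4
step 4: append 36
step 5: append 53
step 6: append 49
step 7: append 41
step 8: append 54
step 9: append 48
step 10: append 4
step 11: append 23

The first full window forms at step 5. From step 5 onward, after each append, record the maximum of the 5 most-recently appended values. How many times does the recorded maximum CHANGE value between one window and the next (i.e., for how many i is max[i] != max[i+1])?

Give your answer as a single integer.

Answer: 1

Derivation:
step 1: append 30 -> window=[30] (not full yet)
step 2: append 41 -> window=[30, 41] (not full yet)
step 3: append 4 -> window=[30, 41, 4] (not full yet)
step 4: append 36 -> window=[30, 41, 4, 36] (not full yet)
step 5: append 53 -> window=[30, 41, 4, 36, 53] -> max=53
step 6: append 49 -> window=[41, 4, 36, 53, 49] -> max=53
step 7: append 41 -> window=[4, 36, 53, 49, 41] -> max=53
step 8: append 54 -> window=[36, 53, 49, 41, 54] -> max=54
step 9: append 48 -> window=[53, 49, 41, 54, 48] -> max=54
step 10: append 4 -> window=[49, 41, 54, 48, 4] -> max=54
step 11: append 23 -> window=[41, 54, 48, 4, 23] -> max=54
Recorded maximums: 53 53 53 54 54 54 54
Changes between consecutive maximums: 1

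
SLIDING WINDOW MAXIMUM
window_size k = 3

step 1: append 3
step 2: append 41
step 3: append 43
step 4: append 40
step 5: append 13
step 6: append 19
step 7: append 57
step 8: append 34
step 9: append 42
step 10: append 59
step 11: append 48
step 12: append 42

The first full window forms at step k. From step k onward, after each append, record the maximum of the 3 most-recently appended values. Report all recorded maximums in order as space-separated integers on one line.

step 1: append 3 -> window=[3] (not full yet)
step 2: append 41 -> window=[3, 41] (not full yet)
step 3: append 43 -> window=[3, 41, 43] -> max=43
step 4: append 40 -> window=[41, 43, 40] -> max=43
step 5: append 13 -> window=[43, 40, 13] -> max=43
step 6: append 19 -> window=[40, 13, 19] -> max=40
step 7: append 57 -> window=[13, 19, 57] -> max=57
step 8: append 34 -> window=[19, 57, 34] -> max=57
step 9: append 42 -> window=[57, 34, 42] -> max=57
step 10: append 59 -> window=[34, 42, 59] -> max=59
step 11: append 48 -> window=[42, 59, 48] -> max=59
step 12: append 42 -> window=[59, 48, 42] -> max=59

Answer: 43 43 43 40 57 57 57 59 59 59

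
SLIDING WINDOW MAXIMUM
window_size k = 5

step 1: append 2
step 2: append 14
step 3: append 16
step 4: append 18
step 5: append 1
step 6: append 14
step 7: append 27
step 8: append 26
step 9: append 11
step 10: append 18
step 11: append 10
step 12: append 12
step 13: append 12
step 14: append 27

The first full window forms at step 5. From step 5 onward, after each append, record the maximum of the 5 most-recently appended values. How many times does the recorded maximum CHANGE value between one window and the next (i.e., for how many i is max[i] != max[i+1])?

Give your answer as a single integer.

step 1: append 2 -> window=[2] (not full yet)
step 2: append 14 -> window=[2, 14] (not full yet)
step 3: append 16 -> window=[2, 14, 16] (not full yet)
step 4: append 18 -> window=[2, 14, 16, 18] (not full yet)
step 5: append 1 -> window=[2, 14, 16, 18, 1] -> max=18
step 6: append 14 -> window=[14, 16, 18, 1, 14] -> max=18
step 7: append 27 -> window=[16, 18, 1, 14, 27] -> max=27
step 8: append 26 -> window=[18, 1, 14, 27, 26] -> max=27
step 9: append 11 -> window=[1, 14, 27, 26, 11] -> max=27
step 10: append 18 -> window=[14, 27, 26, 11, 18] -> max=27
step 11: append 10 -> window=[27, 26, 11, 18, 10] -> max=27
step 12: append 12 -> window=[26, 11, 18, 10, 12] -> max=26
step 13: append 12 -> window=[11, 18, 10, 12, 12] -> max=18
step 14: append 27 -> window=[18, 10, 12, 12, 27] -> max=27
Recorded maximums: 18 18 27 27 27 27 27 26 18 27
Changes between consecutive maximums: 4

Answer: 4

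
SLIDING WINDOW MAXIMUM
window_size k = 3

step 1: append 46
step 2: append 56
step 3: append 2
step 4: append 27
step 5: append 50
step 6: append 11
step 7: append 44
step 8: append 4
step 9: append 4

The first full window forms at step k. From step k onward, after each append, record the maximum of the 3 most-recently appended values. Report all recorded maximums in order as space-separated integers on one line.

step 1: append 46 -> window=[46] (not full yet)
step 2: append 56 -> window=[46, 56] (not full yet)
step 3: append 2 -> window=[46, 56, 2] -> max=56
step 4: append 27 -> window=[56, 2, 27] -> max=56
step 5: append 50 -> window=[2, 27, 50] -> max=50
step 6: append 11 -> window=[27, 50, 11] -> max=50
step 7: append 44 -> window=[50, 11, 44] -> max=50
step 8: append 4 -> window=[11, 44, 4] -> max=44
step 9: append 4 -> window=[44, 4, 4] -> max=44

Answer: 56 56 50 50 50 44 44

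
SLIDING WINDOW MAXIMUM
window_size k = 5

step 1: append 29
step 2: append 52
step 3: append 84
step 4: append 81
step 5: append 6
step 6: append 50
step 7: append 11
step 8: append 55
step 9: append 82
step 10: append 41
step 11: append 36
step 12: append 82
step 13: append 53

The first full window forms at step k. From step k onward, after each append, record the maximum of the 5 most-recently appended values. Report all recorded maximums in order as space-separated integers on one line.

step 1: append 29 -> window=[29] (not full yet)
step 2: append 52 -> window=[29, 52] (not full yet)
step 3: append 84 -> window=[29, 52, 84] (not full yet)
step 4: append 81 -> window=[29, 52, 84, 81] (not full yet)
step 5: append 6 -> window=[29, 52, 84, 81, 6] -> max=84
step 6: append 50 -> window=[52, 84, 81, 6, 50] -> max=84
step 7: append 11 -> window=[84, 81, 6, 50, 11] -> max=84
step 8: append 55 -> window=[81, 6, 50, 11, 55] -> max=81
step 9: append 82 -> window=[6, 50, 11, 55, 82] -> max=82
step 10: append 41 -> window=[50, 11, 55, 82, 41] -> max=82
step 11: append 36 -> window=[11, 55, 82, 41, 36] -> max=82
step 12: append 82 -> window=[55, 82, 41, 36, 82] -> max=82
step 13: append 53 -> window=[82, 41, 36, 82, 53] -> max=82

Answer: 84 84 84 81 82 82 82 82 82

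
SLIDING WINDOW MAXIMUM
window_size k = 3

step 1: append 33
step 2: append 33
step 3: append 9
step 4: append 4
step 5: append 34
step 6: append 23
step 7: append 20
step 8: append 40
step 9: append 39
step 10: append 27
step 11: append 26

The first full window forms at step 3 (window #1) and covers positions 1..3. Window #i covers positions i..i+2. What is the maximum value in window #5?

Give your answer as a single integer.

step 1: append 33 -> window=[33] (not full yet)
step 2: append 33 -> window=[33, 33] (not full yet)
step 3: append 9 -> window=[33, 33, 9] -> max=33
step 4: append 4 -> window=[33, 9, 4] -> max=33
step 5: append 34 -> window=[9, 4, 34] -> max=34
step 6: append 23 -> window=[4, 34, 23] -> max=34
step 7: append 20 -> window=[34, 23, 20] -> max=34
Window #5 max = 34

Answer: 34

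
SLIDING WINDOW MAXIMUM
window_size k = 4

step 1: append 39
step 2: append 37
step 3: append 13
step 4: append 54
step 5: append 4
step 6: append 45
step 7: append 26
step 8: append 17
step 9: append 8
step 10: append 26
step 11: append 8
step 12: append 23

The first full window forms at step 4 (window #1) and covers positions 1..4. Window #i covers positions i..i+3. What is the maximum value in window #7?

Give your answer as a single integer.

step 1: append 39 -> window=[39] (not full yet)
step 2: append 37 -> window=[39, 37] (not full yet)
step 3: append 13 -> window=[39, 37, 13] (not full yet)
step 4: append 54 -> window=[39, 37, 13, 54] -> max=54
step 5: append 4 -> window=[37, 13, 54, 4] -> max=54
step 6: append 45 -> window=[13, 54, 4, 45] -> max=54
step 7: append 26 -> window=[54, 4, 45, 26] -> max=54
step 8: append 17 -> window=[4, 45, 26, 17] -> max=45
step 9: append 8 -> window=[45, 26, 17, 8] -> max=45
step 10: append 26 -> window=[26, 17, 8, 26] -> max=26
Window #7 max = 26

Answer: 26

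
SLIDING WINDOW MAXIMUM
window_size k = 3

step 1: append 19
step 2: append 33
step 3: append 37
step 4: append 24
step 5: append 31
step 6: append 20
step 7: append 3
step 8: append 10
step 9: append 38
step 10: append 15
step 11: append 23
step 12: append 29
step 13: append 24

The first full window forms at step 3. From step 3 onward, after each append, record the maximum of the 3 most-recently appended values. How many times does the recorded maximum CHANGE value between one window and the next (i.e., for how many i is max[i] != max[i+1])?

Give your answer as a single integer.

step 1: append 19 -> window=[19] (not full yet)
step 2: append 33 -> window=[19, 33] (not full yet)
step 3: append 37 -> window=[19, 33, 37] -> max=37
step 4: append 24 -> window=[33, 37, 24] -> max=37
step 5: append 31 -> window=[37, 24, 31] -> max=37
step 6: append 20 -> window=[24, 31, 20] -> max=31
step 7: append 3 -> window=[31, 20, 3] -> max=31
step 8: append 10 -> window=[20, 3, 10] -> max=20
step 9: append 38 -> window=[3, 10, 38] -> max=38
step 10: append 15 -> window=[10, 38, 15] -> max=38
step 11: append 23 -> window=[38, 15, 23] -> max=38
step 12: append 29 -> window=[15, 23, 29] -> max=29
step 13: append 24 -> window=[23, 29, 24] -> max=29
Recorded maximums: 37 37 37 31 31 20 38 38 38 29 29
Changes between consecutive maximums: 4

Answer: 4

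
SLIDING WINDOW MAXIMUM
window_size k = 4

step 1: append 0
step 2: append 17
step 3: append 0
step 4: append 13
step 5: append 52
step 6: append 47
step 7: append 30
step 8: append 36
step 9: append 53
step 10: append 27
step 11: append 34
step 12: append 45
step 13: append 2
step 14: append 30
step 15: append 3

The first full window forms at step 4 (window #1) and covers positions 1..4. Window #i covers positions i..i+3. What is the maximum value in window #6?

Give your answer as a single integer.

Answer: 53

Derivation:
step 1: append 0 -> window=[0] (not full yet)
step 2: append 17 -> window=[0, 17] (not full yet)
step 3: append 0 -> window=[0, 17, 0] (not full yet)
step 4: append 13 -> window=[0, 17, 0, 13] -> max=17
step 5: append 52 -> window=[17, 0, 13, 52] -> max=52
step 6: append 47 -> window=[0, 13, 52, 47] -> max=52
step 7: append 30 -> window=[13, 52, 47, 30] -> max=52
step 8: append 36 -> window=[52, 47, 30, 36] -> max=52
step 9: append 53 -> window=[47, 30, 36, 53] -> max=53
Window #6 max = 53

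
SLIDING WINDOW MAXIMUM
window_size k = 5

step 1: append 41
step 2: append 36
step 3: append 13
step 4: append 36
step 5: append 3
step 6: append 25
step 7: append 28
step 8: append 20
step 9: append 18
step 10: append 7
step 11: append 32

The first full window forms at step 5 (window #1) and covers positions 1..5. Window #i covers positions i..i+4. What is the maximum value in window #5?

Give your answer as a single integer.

step 1: append 41 -> window=[41] (not full yet)
step 2: append 36 -> window=[41, 36] (not full yet)
step 3: append 13 -> window=[41, 36, 13] (not full yet)
step 4: append 36 -> window=[41, 36, 13, 36] (not full yet)
step 5: append 3 -> window=[41, 36, 13, 36, 3] -> max=41
step 6: append 25 -> window=[36, 13, 36, 3, 25] -> max=36
step 7: append 28 -> window=[13, 36, 3, 25, 28] -> max=36
step 8: append 20 -> window=[36, 3, 25, 28, 20] -> max=36
step 9: append 18 -> window=[3, 25, 28, 20, 18] -> max=28
Window #5 max = 28

Answer: 28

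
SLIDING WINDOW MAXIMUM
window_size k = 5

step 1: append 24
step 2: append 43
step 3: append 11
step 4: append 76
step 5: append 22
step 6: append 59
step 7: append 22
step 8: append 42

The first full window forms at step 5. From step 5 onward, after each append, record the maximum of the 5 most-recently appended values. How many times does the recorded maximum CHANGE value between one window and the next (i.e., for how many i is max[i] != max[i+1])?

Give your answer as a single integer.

Answer: 0

Derivation:
step 1: append 24 -> window=[24] (not full yet)
step 2: append 43 -> window=[24, 43] (not full yet)
step 3: append 11 -> window=[24, 43, 11] (not full yet)
step 4: append 76 -> window=[24, 43, 11, 76] (not full yet)
step 5: append 22 -> window=[24, 43, 11, 76, 22] -> max=76
step 6: append 59 -> window=[43, 11, 76, 22, 59] -> max=76
step 7: append 22 -> window=[11, 76, 22, 59, 22] -> max=76
step 8: append 42 -> window=[76, 22, 59, 22, 42] -> max=76
Recorded maximums: 76 76 76 76
Changes between consecutive maximums: 0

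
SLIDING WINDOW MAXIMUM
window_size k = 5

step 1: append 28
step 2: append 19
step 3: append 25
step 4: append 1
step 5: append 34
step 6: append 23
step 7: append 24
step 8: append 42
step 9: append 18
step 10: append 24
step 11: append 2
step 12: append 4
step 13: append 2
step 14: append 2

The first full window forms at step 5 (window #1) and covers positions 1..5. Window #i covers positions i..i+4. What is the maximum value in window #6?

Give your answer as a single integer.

Answer: 42

Derivation:
step 1: append 28 -> window=[28] (not full yet)
step 2: append 19 -> window=[28, 19] (not full yet)
step 3: append 25 -> window=[28, 19, 25] (not full yet)
step 4: append 1 -> window=[28, 19, 25, 1] (not full yet)
step 5: append 34 -> window=[28, 19, 25, 1, 34] -> max=34
step 6: append 23 -> window=[19, 25, 1, 34, 23] -> max=34
step 7: append 24 -> window=[25, 1, 34, 23, 24] -> max=34
step 8: append 42 -> window=[1, 34, 23, 24, 42] -> max=42
step 9: append 18 -> window=[34, 23, 24, 42, 18] -> max=42
step 10: append 24 -> window=[23, 24, 42, 18, 24] -> max=42
Window #6 max = 42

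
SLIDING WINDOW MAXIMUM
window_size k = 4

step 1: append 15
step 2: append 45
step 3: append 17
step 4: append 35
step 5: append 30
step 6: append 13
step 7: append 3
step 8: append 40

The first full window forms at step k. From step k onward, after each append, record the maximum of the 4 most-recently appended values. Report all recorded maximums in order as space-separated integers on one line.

Answer: 45 45 35 35 40

Derivation:
step 1: append 15 -> window=[15] (not full yet)
step 2: append 45 -> window=[15, 45] (not full yet)
step 3: append 17 -> window=[15, 45, 17] (not full yet)
step 4: append 35 -> window=[15, 45, 17, 35] -> max=45
step 5: append 30 -> window=[45, 17, 35, 30] -> max=45
step 6: append 13 -> window=[17, 35, 30, 13] -> max=35
step 7: append 3 -> window=[35, 30, 13, 3] -> max=35
step 8: append 40 -> window=[30, 13, 3, 40] -> max=40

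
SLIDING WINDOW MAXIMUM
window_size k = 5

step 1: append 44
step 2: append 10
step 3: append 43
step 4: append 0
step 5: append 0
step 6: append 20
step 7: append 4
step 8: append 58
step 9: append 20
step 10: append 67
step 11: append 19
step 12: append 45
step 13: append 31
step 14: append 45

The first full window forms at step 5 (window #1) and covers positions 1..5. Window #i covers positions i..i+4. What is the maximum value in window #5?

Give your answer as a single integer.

Answer: 58

Derivation:
step 1: append 44 -> window=[44] (not full yet)
step 2: append 10 -> window=[44, 10] (not full yet)
step 3: append 43 -> window=[44, 10, 43] (not full yet)
step 4: append 0 -> window=[44, 10, 43, 0] (not full yet)
step 5: append 0 -> window=[44, 10, 43, 0, 0] -> max=44
step 6: append 20 -> window=[10, 43, 0, 0, 20] -> max=43
step 7: append 4 -> window=[43, 0, 0, 20, 4] -> max=43
step 8: append 58 -> window=[0, 0, 20, 4, 58] -> max=58
step 9: append 20 -> window=[0, 20, 4, 58, 20] -> max=58
Window #5 max = 58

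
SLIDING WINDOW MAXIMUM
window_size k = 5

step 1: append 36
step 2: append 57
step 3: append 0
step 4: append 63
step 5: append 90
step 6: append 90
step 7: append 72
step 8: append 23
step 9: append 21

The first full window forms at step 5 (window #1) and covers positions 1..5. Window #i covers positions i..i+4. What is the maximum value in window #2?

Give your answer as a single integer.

Answer: 90

Derivation:
step 1: append 36 -> window=[36] (not full yet)
step 2: append 57 -> window=[36, 57] (not full yet)
step 3: append 0 -> window=[36, 57, 0] (not full yet)
step 4: append 63 -> window=[36, 57, 0, 63] (not full yet)
step 5: append 90 -> window=[36, 57, 0, 63, 90] -> max=90
step 6: append 90 -> window=[57, 0, 63, 90, 90] -> max=90
Window #2 max = 90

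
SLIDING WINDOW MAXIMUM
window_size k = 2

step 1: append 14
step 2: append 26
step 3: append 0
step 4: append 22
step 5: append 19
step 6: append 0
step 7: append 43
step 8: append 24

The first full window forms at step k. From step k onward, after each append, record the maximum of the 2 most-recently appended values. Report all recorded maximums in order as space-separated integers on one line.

Answer: 26 26 22 22 19 43 43

Derivation:
step 1: append 14 -> window=[14] (not full yet)
step 2: append 26 -> window=[14, 26] -> max=26
step 3: append 0 -> window=[26, 0] -> max=26
step 4: append 22 -> window=[0, 22] -> max=22
step 5: append 19 -> window=[22, 19] -> max=22
step 6: append 0 -> window=[19, 0] -> max=19
step 7: append 43 -> window=[0, 43] -> max=43
step 8: append 24 -> window=[43, 24] -> max=43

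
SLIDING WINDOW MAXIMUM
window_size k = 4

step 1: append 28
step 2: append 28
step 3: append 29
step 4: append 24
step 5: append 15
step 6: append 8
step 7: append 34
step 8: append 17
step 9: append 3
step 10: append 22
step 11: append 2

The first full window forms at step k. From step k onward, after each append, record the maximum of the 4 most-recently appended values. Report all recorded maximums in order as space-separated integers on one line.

step 1: append 28 -> window=[28] (not full yet)
step 2: append 28 -> window=[28, 28] (not full yet)
step 3: append 29 -> window=[28, 28, 29] (not full yet)
step 4: append 24 -> window=[28, 28, 29, 24] -> max=29
step 5: append 15 -> window=[28, 29, 24, 15] -> max=29
step 6: append 8 -> window=[29, 24, 15, 8] -> max=29
step 7: append 34 -> window=[24, 15, 8, 34] -> max=34
step 8: append 17 -> window=[15, 8, 34, 17] -> max=34
step 9: append 3 -> window=[8, 34, 17, 3] -> max=34
step 10: append 22 -> window=[34, 17, 3, 22] -> max=34
step 11: append 2 -> window=[17, 3, 22, 2] -> max=22

Answer: 29 29 29 34 34 34 34 22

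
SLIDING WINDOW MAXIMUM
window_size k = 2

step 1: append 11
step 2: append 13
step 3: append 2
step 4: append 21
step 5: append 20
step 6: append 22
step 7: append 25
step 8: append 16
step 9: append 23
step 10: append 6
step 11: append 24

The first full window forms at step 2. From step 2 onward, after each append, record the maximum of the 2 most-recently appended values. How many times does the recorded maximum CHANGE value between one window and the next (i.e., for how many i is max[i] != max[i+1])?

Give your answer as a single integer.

Answer: 5

Derivation:
step 1: append 11 -> window=[11] (not full yet)
step 2: append 13 -> window=[11, 13] -> max=13
step 3: append 2 -> window=[13, 2] -> max=13
step 4: append 21 -> window=[2, 21] -> max=21
step 5: append 20 -> window=[21, 20] -> max=21
step 6: append 22 -> window=[20, 22] -> max=22
step 7: append 25 -> window=[22, 25] -> max=25
step 8: append 16 -> window=[25, 16] -> max=25
step 9: append 23 -> window=[16, 23] -> max=23
step 10: append 6 -> window=[23, 6] -> max=23
step 11: append 24 -> window=[6, 24] -> max=24
Recorded maximums: 13 13 21 21 22 25 25 23 23 24
Changes between consecutive maximums: 5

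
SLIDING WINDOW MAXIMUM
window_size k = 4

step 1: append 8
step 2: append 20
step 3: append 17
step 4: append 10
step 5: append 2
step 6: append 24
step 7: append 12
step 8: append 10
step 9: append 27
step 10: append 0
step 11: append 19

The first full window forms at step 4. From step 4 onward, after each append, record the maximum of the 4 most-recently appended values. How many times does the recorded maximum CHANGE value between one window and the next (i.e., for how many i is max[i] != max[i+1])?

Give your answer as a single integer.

step 1: append 8 -> window=[8] (not full yet)
step 2: append 20 -> window=[8, 20] (not full yet)
step 3: append 17 -> window=[8, 20, 17] (not full yet)
step 4: append 10 -> window=[8, 20, 17, 10] -> max=20
step 5: append 2 -> window=[20, 17, 10, 2] -> max=20
step 6: append 24 -> window=[17, 10, 2, 24] -> max=24
step 7: append 12 -> window=[10, 2, 24, 12] -> max=24
step 8: append 10 -> window=[2, 24, 12, 10] -> max=24
step 9: append 27 -> window=[24, 12, 10, 27] -> max=27
step 10: append 0 -> window=[12, 10, 27, 0] -> max=27
step 11: append 19 -> window=[10, 27, 0, 19] -> max=27
Recorded maximums: 20 20 24 24 24 27 27 27
Changes between consecutive maximums: 2

Answer: 2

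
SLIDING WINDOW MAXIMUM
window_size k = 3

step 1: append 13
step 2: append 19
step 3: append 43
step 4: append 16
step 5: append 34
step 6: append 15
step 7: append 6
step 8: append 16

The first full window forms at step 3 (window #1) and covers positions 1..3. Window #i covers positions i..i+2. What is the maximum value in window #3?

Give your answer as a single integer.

step 1: append 13 -> window=[13] (not full yet)
step 2: append 19 -> window=[13, 19] (not full yet)
step 3: append 43 -> window=[13, 19, 43] -> max=43
step 4: append 16 -> window=[19, 43, 16] -> max=43
step 5: append 34 -> window=[43, 16, 34] -> max=43
Window #3 max = 43

Answer: 43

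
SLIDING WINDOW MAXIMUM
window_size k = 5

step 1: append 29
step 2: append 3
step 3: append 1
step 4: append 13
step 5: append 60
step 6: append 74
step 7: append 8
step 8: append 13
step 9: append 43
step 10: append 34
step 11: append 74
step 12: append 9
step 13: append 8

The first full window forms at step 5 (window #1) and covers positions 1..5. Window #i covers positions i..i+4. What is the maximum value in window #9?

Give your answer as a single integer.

step 1: append 29 -> window=[29] (not full yet)
step 2: append 3 -> window=[29, 3] (not full yet)
step 3: append 1 -> window=[29, 3, 1] (not full yet)
step 4: append 13 -> window=[29, 3, 1, 13] (not full yet)
step 5: append 60 -> window=[29, 3, 1, 13, 60] -> max=60
step 6: append 74 -> window=[3, 1, 13, 60, 74] -> max=74
step 7: append 8 -> window=[1, 13, 60, 74, 8] -> max=74
step 8: append 13 -> window=[13, 60, 74, 8, 13] -> max=74
step 9: append 43 -> window=[60, 74, 8, 13, 43] -> max=74
step 10: append 34 -> window=[74, 8, 13, 43, 34] -> max=74
step 11: append 74 -> window=[8, 13, 43, 34, 74] -> max=74
step 12: append 9 -> window=[13, 43, 34, 74, 9] -> max=74
step 13: append 8 -> window=[43, 34, 74, 9, 8] -> max=74
Window #9 max = 74

Answer: 74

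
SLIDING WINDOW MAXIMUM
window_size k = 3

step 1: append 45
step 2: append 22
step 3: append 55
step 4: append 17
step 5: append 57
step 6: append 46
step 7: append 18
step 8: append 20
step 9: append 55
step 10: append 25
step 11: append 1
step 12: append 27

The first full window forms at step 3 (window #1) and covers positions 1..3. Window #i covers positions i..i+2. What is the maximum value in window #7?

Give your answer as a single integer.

Answer: 55

Derivation:
step 1: append 45 -> window=[45] (not full yet)
step 2: append 22 -> window=[45, 22] (not full yet)
step 3: append 55 -> window=[45, 22, 55] -> max=55
step 4: append 17 -> window=[22, 55, 17] -> max=55
step 5: append 57 -> window=[55, 17, 57] -> max=57
step 6: append 46 -> window=[17, 57, 46] -> max=57
step 7: append 18 -> window=[57, 46, 18] -> max=57
step 8: append 20 -> window=[46, 18, 20] -> max=46
step 9: append 55 -> window=[18, 20, 55] -> max=55
Window #7 max = 55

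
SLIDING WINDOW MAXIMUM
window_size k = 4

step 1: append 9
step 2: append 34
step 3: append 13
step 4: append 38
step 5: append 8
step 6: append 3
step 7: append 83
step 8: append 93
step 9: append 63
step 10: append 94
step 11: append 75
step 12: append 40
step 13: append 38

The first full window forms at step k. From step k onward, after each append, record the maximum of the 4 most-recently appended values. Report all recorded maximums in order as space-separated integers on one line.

Answer: 38 38 38 83 93 93 94 94 94 94

Derivation:
step 1: append 9 -> window=[9] (not full yet)
step 2: append 34 -> window=[9, 34] (not full yet)
step 3: append 13 -> window=[9, 34, 13] (not full yet)
step 4: append 38 -> window=[9, 34, 13, 38] -> max=38
step 5: append 8 -> window=[34, 13, 38, 8] -> max=38
step 6: append 3 -> window=[13, 38, 8, 3] -> max=38
step 7: append 83 -> window=[38, 8, 3, 83] -> max=83
step 8: append 93 -> window=[8, 3, 83, 93] -> max=93
step 9: append 63 -> window=[3, 83, 93, 63] -> max=93
step 10: append 94 -> window=[83, 93, 63, 94] -> max=94
step 11: append 75 -> window=[93, 63, 94, 75] -> max=94
step 12: append 40 -> window=[63, 94, 75, 40] -> max=94
step 13: append 38 -> window=[94, 75, 40, 38] -> max=94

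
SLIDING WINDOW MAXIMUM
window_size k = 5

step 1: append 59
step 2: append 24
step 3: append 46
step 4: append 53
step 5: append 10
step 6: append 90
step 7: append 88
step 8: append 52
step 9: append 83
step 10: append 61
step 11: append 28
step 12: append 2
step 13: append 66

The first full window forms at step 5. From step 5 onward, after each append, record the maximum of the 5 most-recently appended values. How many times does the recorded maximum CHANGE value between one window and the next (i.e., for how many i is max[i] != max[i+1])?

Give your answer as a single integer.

step 1: append 59 -> window=[59] (not full yet)
step 2: append 24 -> window=[59, 24] (not full yet)
step 3: append 46 -> window=[59, 24, 46] (not full yet)
step 4: append 53 -> window=[59, 24, 46, 53] (not full yet)
step 5: append 10 -> window=[59, 24, 46, 53, 10] -> max=59
step 6: append 90 -> window=[24, 46, 53, 10, 90] -> max=90
step 7: append 88 -> window=[46, 53, 10, 90, 88] -> max=90
step 8: append 52 -> window=[53, 10, 90, 88, 52] -> max=90
step 9: append 83 -> window=[10, 90, 88, 52, 83] -> max=90
step 10: append 61 -> window=[90, 88, 52, 83, 61] -> max=90
step 11: append 28 -> window=[88, 52, 83, 61, 28] -> max=88
step 12: append 2 -> window=[52, 83, 61, 28, 2] -> max=83
step 13: append 66 -> window=[83, 61, 28, 2, 66] -> max=83
Recorded maximums: 59 90 90 90 90 90 88 83 83
Changes between consecutive maximums: 3

Answer: 3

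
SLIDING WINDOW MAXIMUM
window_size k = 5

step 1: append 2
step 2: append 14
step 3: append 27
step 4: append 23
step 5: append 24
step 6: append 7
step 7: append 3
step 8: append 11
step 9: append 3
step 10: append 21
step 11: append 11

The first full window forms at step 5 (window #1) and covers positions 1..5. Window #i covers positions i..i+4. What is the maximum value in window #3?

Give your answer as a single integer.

step 1: append 2 -> window=[2] (not full yet)
step 2: append 14 -> window=[2, 14] (not full yet)
step 3: append 27 -> window=[2, 14, 27] (not full yet)
step 4: append 23 -> window=[2, 14, 27, 23] (not full yet)
step 5: append 24 -> window=[2, 14, 27, 23, 24] -> max=27
step 6: append 7 -> window=[14, 27, 23, 24, 7] -> max=27
step 7: append 3 -> window=[27, 23, 24, 7, 3] -> max=27
Window #3 max = 27

Answer: 27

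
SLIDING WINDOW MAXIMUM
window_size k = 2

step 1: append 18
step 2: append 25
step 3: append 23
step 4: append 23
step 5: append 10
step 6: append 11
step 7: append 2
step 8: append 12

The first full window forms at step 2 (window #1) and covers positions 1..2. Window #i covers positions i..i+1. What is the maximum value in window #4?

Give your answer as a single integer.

step 1: append 18 -> window=[18] (not full yet)
step 2: append 25 -> window=[18, 25] -> max=25
step 3: append 23 -> window=[25, 23] -> max=25
step 4: append 23 -> window=[23, 23] -> max=23
step 5: append 10 -> window=[23, 10] -> max=23
Window #4 max = 23

Answer: 23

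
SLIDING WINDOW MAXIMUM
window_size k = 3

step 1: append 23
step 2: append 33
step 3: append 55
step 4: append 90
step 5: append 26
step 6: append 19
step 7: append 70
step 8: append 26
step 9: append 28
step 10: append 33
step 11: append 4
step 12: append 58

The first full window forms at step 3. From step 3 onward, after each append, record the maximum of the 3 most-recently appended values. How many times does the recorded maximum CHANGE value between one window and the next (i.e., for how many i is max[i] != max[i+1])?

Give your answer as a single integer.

step 1: append 23 -> window=[23] (not full yet)
step 2: append 33 -> window=[23, 33] (not full yet)
step 3: append 55 -> window=[23, 33, 55] -> max=55
step 4: append 90 -> window=[33, 55, 90] -> max=90
step 5: append 26 -> window=[55, 90, 26] -> max=90
step 6: append 19 -> window=[90, 26, 19] -> max=90
step 7: append 70 -> window=[26, 19, 70] -> max=70
step 8: append 26 -> window=[19, 70, 26] -> max=70
step 9: append 28 -> window=[70, 26, 28] -> max=70
step 10: append 33 -> window=[26, 28, 33] -> max=33
step 11: append 4 -> window=[28, 33, 4] -> max=33
step 12: append 58 -> window=[33, 4, 58] -> max=58
Recorded maximums: 55 90 90 90 70 70 70 33 33 58
Changes between consecutive maximums: 4

Answer: 4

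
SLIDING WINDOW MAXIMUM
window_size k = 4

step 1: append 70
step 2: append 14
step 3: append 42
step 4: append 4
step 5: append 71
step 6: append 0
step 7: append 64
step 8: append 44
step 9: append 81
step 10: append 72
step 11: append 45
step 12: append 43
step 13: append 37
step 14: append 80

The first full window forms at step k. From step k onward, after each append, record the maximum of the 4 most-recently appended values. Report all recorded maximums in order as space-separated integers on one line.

Answer: 70 71 71 71 71 81 81 81 81 72 80

Derivation:
step 1: append 70 -> window=[70] (not full yet)
step 2: append 14 -> window=[70, 14] (not full yet)
step 3: append 42 -> window=[70, 14, 42] (not full yet)
step 4: append 4 -> window=[70, 14, 42, 4] -> max=70
step 5: append 71 -> window=[14, 42, 4, 71] -> max=71
step 6: append 0 -> window=[42, 4, 71, 0] -> max=71
step 7: append 64 -> window=[4, 71, 0, 64] -> max=71
step 8: append 44 -> window=[71, 0, 64, 44] -> max=71
step 9: append 81 -> window=[0, 64, 44, 81] -> max=81
step 10: append 72 -> window=[64, 44, 81, 72] -> max=81
step 11: append 45 -> window=[44, 81, 72, 45] -> max=81
step 12: append 43 -> window=[81, 72, 45, 43] -> max=81
step 13: append 37 -> window=[72, 45, 43, 37] -> max=72
step 14: append 80 -> window=[45, 43, 37, 80] -> max=80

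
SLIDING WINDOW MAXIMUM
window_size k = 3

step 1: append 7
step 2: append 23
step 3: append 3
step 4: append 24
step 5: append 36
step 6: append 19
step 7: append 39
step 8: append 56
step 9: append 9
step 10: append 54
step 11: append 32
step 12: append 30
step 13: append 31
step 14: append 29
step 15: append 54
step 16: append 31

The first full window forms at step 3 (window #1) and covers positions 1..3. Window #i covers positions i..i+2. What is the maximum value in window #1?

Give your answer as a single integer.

Answer: 23

Derivation:
step 1: append 7 -> window=[7] (not full yet)
step 2: append 23 -> window=[7, 23] (not full yet)
step 3: append 3 -> window=[7, 23, 3] -> max=23
Window #1 max = 23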